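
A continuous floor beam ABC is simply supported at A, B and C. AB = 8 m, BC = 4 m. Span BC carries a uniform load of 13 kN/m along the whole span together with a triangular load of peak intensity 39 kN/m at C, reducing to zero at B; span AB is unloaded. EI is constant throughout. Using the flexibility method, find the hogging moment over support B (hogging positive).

M_B = 20.8 kN·m

Take M_B as the redundant. Released structure: two simple spans AB and BC with a hinge at B.
Discontinuity in slope at B on the released structure — sum the simple-span end rotations:
  span BC: UDL 13: wL³/(24EI) = 34.67/EI
  span BC: triangular load, peak 39: 7w₀L³/(360EI) = 48.53/EI
  relative rotation θ_0 = (0 + 83.2)/EI = 83.2/EI
A unit hogging moment at B produces rotation L₁/(3EI) + L₂/(3EI) = 4/EI.
Compatibility: M_B·(L₁+L₂)/(3EI) = θ_0, giving M_B = 20.8 kN·m (hogging).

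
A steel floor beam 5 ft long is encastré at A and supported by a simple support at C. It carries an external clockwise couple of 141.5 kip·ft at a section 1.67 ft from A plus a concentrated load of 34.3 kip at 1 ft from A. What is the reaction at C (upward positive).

R_C = 25.54 kip

Remove the prop at C; the released (primary) structure is a cantilever built in at A.
Downward deflection at the released point C due to the loads:
  clockwise couple 141.5 at a = 1.67: M₀a(2L − a)/(2EI) = 984.2/EI
  point load 34.3 at a = 1: Pa²(3L − a)/(6EI) = 80.03/EI
  δ_0 = 1064/EI
Tip deflection under a unit load at C: L³/(3EI) = 41.67/EI.
The prop prevents deflection at C: R_C = δ_0/δ_{CC} = 1064/41.67 = 25.54 kip.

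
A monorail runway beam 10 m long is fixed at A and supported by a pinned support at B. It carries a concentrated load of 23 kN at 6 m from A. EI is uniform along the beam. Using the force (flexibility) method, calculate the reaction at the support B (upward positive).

Release the roller at B. Primary structure: cantilever fixed at A.
Deflection at B on the released cantilever, summing each load's contribution:
  point load 23 at a = 6: Pa²(3L − a)/(6EI) = 3312/EI
Tip deflection under a unit load at B: L³/(3EI) = 333.3/EI.
Compatibility at B: δ_0 − R_B·δ_{BB} = 0, so R_B = 3312/333.3 = 9.936 kN.

R_B = 9.936 kN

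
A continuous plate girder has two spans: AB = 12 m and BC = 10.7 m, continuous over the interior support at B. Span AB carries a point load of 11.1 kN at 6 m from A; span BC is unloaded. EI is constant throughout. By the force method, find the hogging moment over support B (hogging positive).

Insert a hinge at B; M_B is the redundant, and each span becomes simply supported.
Discontinuity in slope at B on the released structure — sum the simple-span end rotations:
  span AB: point load 11.1 at a = 6: Pab(L + a)/(6LEI) = 99.9/EI
  relative rotation θ_0 = (99.9 + 0)/EI = 99.9/EI
A unit hogging moment at B produces rotation L₁/(3EI) + L₂/(3EI) = 7.567/EI.
Slope continuity at B: θ_0 = M_B·7.567/EI, so M_B = 99.9/7.567 = 13.2 kN·m (hogging).

M_B = 13.2 kN·m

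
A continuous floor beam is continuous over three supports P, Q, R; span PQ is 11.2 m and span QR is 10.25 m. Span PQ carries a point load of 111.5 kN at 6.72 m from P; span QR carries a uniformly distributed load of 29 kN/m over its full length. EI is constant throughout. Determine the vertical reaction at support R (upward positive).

R_R = 118.7 kN

Take M_Q as the redundant. Released structure: two simple spans PQ and QR with a hinge at Q.
End slopes at the hinge Q, treating each span as simply supported:
  span PQ: point load 111.5 at a = 6.72: Pab(L + a)/(6LEI) = 895.1/EI
  span QR: UDL 29: wL³/(24EI) = 1301/EI
  relative rotation θ_0 = (895.1 + 1301)/EI = 2196/EI
A unit hogging moment at Q produces rotation L₁/(3EI) + L₂/(3EI) = 7.15/EI.
Compatibility: M_Q·(L₁+L₂)/(3EI) = θ_0, giving M_Q = 307.2 kN·m (hogging).
Span QR, ΣM about R: R_Q^{QR}·10.25 = 1523 + 307.2, so R_Q^{QR} = 178.6 kN and R_R = 297.2 − 178.6 = 118.7 kN.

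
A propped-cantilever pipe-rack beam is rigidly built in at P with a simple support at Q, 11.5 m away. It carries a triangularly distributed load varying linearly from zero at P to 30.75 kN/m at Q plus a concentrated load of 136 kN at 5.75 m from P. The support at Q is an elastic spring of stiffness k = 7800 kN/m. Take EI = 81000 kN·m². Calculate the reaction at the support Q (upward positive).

Take the reaction at Q as the redundant and release it; the primary structure is a cantilever fixed at P.
Primary-structure tip deflection at Q by superposition:
  triangular load, peak 30.75 at the free end: 11w₀L⁴/(120EI) = 49300/EI
  point load 136 at a = 5.75: Pa²(3L − a)/(6EI) = 21546/EI
  δ_0 = 70846/EI
Flexibility coefficient — unit upward force at Q: δ_{QQ} = L³/(3EI) = 507/EI.
With EI = 81000 kN·m²: δ_0 = 0.87464 m and δ_{QQ} = 0.006259 m/kN.
Compatibility — the spring shortens by R_Q/k under the reaction it provides: δ_0 − R_Q·δ_{QQ} = R_Q/k. With 1/k = 0.000128 m/kN, R_Q = δ_0 / (δ_{QQ} + 1/k) = 0.87464 / (0.006259 + 0.000128) = 136.9 kN.

R_Q = 136.9 kN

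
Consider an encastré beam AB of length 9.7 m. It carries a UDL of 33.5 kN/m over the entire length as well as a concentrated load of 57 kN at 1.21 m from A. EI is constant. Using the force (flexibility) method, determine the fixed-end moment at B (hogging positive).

M_B = 270.2 kN·m

Release both end moments; the primary structure is a simply-supported span AB with redundants M_A and M_B.
Simple-span end rotations at A and B under the given loads:
  at A: UDL 33.5: wL³/(24EI) = 1274/EI
  at B: UDL 33.5: wL³/(24EI) = 1274/EI
  at A: point load 57 at a = 1.21: Pab(L + b)/(6LEI) = 183/EI
  at B: point load 57 at a = 1.21: Pab(L + a)/(6LEI) = 109.8/EI
  θ_A0 = 1457/EI,  θ_B0 = 1384/EI
Flexibility coefficients: a unit moment at one end gives L/(3EI) there and L/(6EI) at the far end, so f₁₁ = f₂₂ = 3.233/EI and f₁₂ = f₂₁ = 1.617/EI.
Compatibility — zero rotation at each built-in end:
  3.233 M_A + 1.617 M_B = 1457
  1.617 M_A + 3.233 M_B = 1384
Solving the pair gives M_A = 315.5 kN·m and M_B = 270.2 kN·m (hogging).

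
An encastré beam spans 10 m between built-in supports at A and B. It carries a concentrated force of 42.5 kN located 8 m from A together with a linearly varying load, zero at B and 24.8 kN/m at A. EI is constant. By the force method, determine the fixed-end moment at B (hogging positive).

Release both end moments; the primary structure is a simply-supported span AB with redundants M_A and M_B.
End rotations of the released simple span under the applied load (×1/EI):
  at A: point load 42.5 at a = 8: Pab(L + b)/(6LEI) = 136/EI
  at B: point load 42.5 at a = 8: Pab(L + a)/(6LEI) = 204/EI
  at A: triangular load, peak 24.8: w₀L³/(45EI) = 551.1/EI
  at B: triangular load, peak 24.8: 7w₀L³/(360EI) = 482.2/EI
  θ_A0 = 687.1/EI,  θ_B0 = 686.2/EI
Flexibility coefficients: a unit moment at one end gives L/(3EI) there and L/(6EI) at the far end, so f₁₁ = f₂₂ = 3.333/EI and f₁₂ = f₂₁ = 1.667/EI.
Compatibility — zero rotation at each built-in end:
  3.333 M_A + 1.667 M_B = 687.1
  1.667 M_A + 3.333 M_B = 686.2
Solving the pair gives M_A = 137.6 kN·m and M_B = 137.1 kN·m (hogging).

M_B = 137.1 kN·m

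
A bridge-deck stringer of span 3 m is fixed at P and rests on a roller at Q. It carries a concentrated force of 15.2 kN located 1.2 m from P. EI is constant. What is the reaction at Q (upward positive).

R_Q = 3.162 kN

Take the reaction at Q as the redundant and release it; the primary structure is a cantilever fixed at P.
Free-end deflection of the primary structure under the applied loading (downward +):
  point load 15.2 at a = 1.2: Pa²(3L − a)/(6EI) = 28.45/EI
Tip deflection under a unit load at Q: L³/(3EI) = 9/EI.
The prop prevents deflection at Q: R_Q = δ_0/δ_{QQ} = 28.45/9 = 3.162 kN.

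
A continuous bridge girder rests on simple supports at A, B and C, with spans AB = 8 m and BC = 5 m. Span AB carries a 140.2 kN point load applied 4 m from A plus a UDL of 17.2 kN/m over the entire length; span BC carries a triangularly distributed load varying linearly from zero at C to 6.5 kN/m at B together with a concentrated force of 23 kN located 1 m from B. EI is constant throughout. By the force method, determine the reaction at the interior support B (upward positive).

Take M_B as the redundant. Released structure: two simple spans AB and BC with a hinge at B.
Rotations at B on the released spans (each span's end-slope, ×1/EI):
  span AB: point load 140.2 at a = 4: Pab(L + a)/(6LEI) = 560.8/EI
  span AB: UDL 17.2: wL³/(24EI) = 366.9/EI
  span BC: triangular load, peak 6.5: w₀L³/(45EI) = 18.06/EI
  span BC: point load 23 at a = 1: Pab(L + b)/(6LEI) = 27.6/EI
  relative rotation θ_0 = (927.7 + 45.66)/EI = 973.4/EI
A unit hogging moment at B produces rotation L₁/(3EI) + L₂/(3EI) = 4.333/EI.
Slope continuity at B: θ_0 = M_B·4.333/EI, so M_B = 973.4/4.333 = 224.6 kN·m (hogging).
Span AB, ΣM about A with M_B applied at B: R_B^{AB}·8 = 1111 + 224.6, so R_B^{AB} = 167 kN and R_A = 277.8 − 167 = 110.8 kN.
Span BC, ΣM about C: R_B^{BC}·5 = 146.2 + 224.6, so R_B^{BC} = 74.16 kN and R_C = 39.25 − 74.16 = -34.91 kN.
R_B = 167 + 74.16 = 241.1 kN.

R_B = 241.1 kN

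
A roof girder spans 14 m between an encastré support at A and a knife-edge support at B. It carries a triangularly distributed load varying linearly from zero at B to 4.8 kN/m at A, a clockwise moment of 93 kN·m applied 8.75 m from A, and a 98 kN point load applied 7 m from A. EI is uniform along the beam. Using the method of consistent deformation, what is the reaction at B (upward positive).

Take the reaction at B as the redundant and release it; the primary structure is a cantilever fixed at A.
Deflection at B on the released cantilever, summing each load's contribution:
  triangular load, peak 4.8 at the fixed end: w₀L⁴/(30EI) = 6147/EI
  clockwise couple 93 at a = 8.75: M₀a(2L − a)/(2EI) = 7832/EI
  point load 98 at a = 7: Pa²(3L − a)/(6EI) = 28012/EI
  δ_0 = 41991/EI
Tip deflection under a unit load at B: L³/(3EI) = 914.7/EI.
Compatibility at B: δ_0 − R_B·δ_{BB} = 0, so R_B = 41991/914.7 = 45.91 kN.

R_B = 45.91 kN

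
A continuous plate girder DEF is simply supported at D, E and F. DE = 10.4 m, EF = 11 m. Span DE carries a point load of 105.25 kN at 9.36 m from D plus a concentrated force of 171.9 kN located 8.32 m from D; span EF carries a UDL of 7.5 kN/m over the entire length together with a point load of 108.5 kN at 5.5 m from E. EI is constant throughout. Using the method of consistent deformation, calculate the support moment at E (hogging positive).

Insert a hinge at E; M_E is the redundant, and each span becomes simply supported.
Rotations at E on the released spans (each span's end-slope, ×1/EI):
  span DE: point load 105.25 at a = 9.36: Pab(L + a)/(6LEI) = 324.4/EI
  span DE: point load 171.9 at a = 8.32: Pab(L + a)/(6LEI) = 892.4/EI
  span EF: UDL 7.5: wL³/(24EI) = 415.9/EI
  span EF: point load 108.5 at a = 5.5: Pab(L + b)/(6LEI) = 820.5/EI
  relative rotation θ_0 = (1217 + 1236)/EI = 2453/EI
A unit hogging moment at E produces rotation L₁/(3EI) + L₂/(3EI) = 7.133/EI.
Slope continuity at E: θ_0 = M_E·7.133/EI, so M_E = 2453/7.133 = 343.9 kN·m (hogging).

M_E = 343.9 kN·m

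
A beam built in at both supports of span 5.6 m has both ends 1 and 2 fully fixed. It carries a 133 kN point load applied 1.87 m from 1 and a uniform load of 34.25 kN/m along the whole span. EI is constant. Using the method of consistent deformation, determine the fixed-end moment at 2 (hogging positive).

M_2 = 144.8 kN·m

Release both end moments; the primary structure is a simply-supported span 12 with redundants M_1 and M_2.
On the primary (simply-supported) span, the end slopes from the loading are:
  at 1: point load 133 at a = 1.87: Pab(L + b)/(6LEI) = 257.6/EI
  at 2: point load 133 at a = 1.87: Pab(L + a)/(6LEI) = 206.2/EI
  at 1: UDL 34.25: wL³/(24EI) = 250.6/EI
  at 2: UDL 34.25: wL³/(24EI) = 250.6/EI
  θ_10 = 508.2/EI,  θ_20 = 456.9/EI
Flexibility coefficients: a unit moment at one end gives L/(3EI) there and L/(6EI) at the far end, so f₁₁ = f₂₂ = 1.867/EI and f₁₂ = f₂₁ = 0.9333/EI.
Compatibility — zero rotation at each built-in end:
  1.867 M_1 + 0.9333 M_2 = 508.2
  0.9333 M_1 + 1.867 M_2 = 456.9
Solving the pair gives M_1 = 199.8 kN·m and M_2 = 144.8 kN·m (hogging).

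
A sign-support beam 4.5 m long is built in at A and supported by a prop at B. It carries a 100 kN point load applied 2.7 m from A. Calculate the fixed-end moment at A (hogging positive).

Release the roller at B. Primary structure: cantilever fixed at A.
Free-end deflection of the primary structure under the applied loading (downward +):
  point load 100 at a = 2.7: Pa²(3L − a)/(6EI) = 1312/EI
Tip deflection under a unit load at B: L³/(3EI) = 30.38/EI.
The prop prevents deflection at B: R_B = δ_0/δ_{BB} = 1312/30.38 = 43.2 kN.
Moment equilibrium about A: M_A = Σ(load moments about A) − R_B·L = 270 − 43.2×4.5 = 75.6 kN·m.

M_A = 75.6 kN·m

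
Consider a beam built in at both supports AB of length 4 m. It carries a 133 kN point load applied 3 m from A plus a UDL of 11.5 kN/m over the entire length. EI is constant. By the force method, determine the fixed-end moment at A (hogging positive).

Release both end moments; the primary structure is a simply-supported span AB with redundants M_A and M_B.
End rotations of the released simple span under the applied load (×1/EI):
  at A: point load 133 at a = 3: Pab(L + b)/(6LEI) = 83.12/EI
  at B: point load 133 at a = 3: Pab(L + a)/(6LEI) = 116.4/EI
  at A: UDL 11.5: wL³/(24EI) = 30.67/EI
  at B: UDL 11.5: wL³/(24EI) = 30.67/EI
  θ_A0 = 113.8/EI,  θ_B0 = 147/EI
Flexibility coefficients: a unit moment at one end gives L/(3EI) there and L/(6EI) at the far end, so f₁₁ = f₂₂ = 1.333/EI and f₁₂ = f₂₁ = 0.6667/EI.
Compatibility — zero rotation at each built-in end:
  1.333 M_A + 0.6667 M_B = 113.8
  0.6667 M_A + 1.333 M_B = 147
Solving the pair gives M_A = 40.27 kN·m and M_B = 90.15 kN·m (hogging).

M_A = 40.27 kN·m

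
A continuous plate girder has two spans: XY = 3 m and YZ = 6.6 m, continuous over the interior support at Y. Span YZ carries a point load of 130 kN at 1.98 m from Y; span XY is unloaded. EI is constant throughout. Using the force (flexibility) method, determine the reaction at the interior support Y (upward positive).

Take M_Y as the redundant. Released structure: two simple spans XY and YZ with a hinge at Y.
Discontinuity in slope at Y on the released structure — sum the simple-span end rotations:
  span YZ: point load 130 at a = 1.98: Pab(L + b)/(6LEI) = 336.9/EI
  relative rotation θ_0 = (0 + 336.9)/EI = 336.9/EI
A unit hogging moment at Y produces rotation L₁/(3EI) + L₂/(3EI) = 3.2/EI.
Compatibility: M_Y·(L₁+L₂)/(3EI) = θ_0, giving M_Y = 105.3 kN·m (hogging).
Span XY, ΣM about X with M_Y applied at Y: R_Y^{XY}·3 = 0 + 105.3, so R_Y^{XY} = 35.1 kN and R_X = 0 − 35.1 = -35.1 kN.
Span YZ, ΣM about Z: R_Y^{YZ}·6.6 = 600.6 + 105.3, so R_Y^{YZ} = 107 kN and R_Z = 130 − 107 = 23.05 kN.
R_Y = 35.1 + 107 = 142.1 kN.

R_Y = 142.1 kN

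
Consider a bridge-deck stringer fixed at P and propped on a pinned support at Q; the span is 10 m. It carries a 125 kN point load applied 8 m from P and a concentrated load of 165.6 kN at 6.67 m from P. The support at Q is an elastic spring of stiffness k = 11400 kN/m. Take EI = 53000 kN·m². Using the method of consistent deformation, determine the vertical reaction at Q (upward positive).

Choose R_Q as the redundant. The primary structure is the cantilever fixed at P.
Primary-structure tip deflection at Q by superposition:
  point load 125 at a = 8: Pa²(3L − a)/(6EI) = 29333/EI
  point load 165.6 at a = 6.67: Pa²(3L − a)/(6EI) = 28647/EI
  δ_0 = 57980/EI
Flexibility coefficient — unit upward force at Q: δ_{QQ} = L³/(3EI) = 333.3/EI.
With EI = 53000 kN·m²: δ_0 = 1.094 m and δ_{QQ} = 0.006289 m/kN.
Compatibility — the spring shortens by R_Q/k under the reaction it provides: δ_0 − R_Q·δ_{QQ} = R_Q/k. With 1/k = 0.000088 m/kN, R_Q = δ_0 / (δ_{QQ} + 1/k) = 1.094 / (0.006289 + 0.000088) = 171.5 kN.

R_Q = 171.5 kN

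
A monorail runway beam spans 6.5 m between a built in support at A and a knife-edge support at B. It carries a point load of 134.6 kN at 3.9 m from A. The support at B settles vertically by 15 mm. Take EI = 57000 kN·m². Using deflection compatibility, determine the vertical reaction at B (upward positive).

Take the reaction at B as the redundant and release it; the primary structure is a cantilever fixed at A.
Free-end deflection of the primary structure under the applied loading (downward +):
  point load 134.6 at a = 3.9: Pa²(3L − a)/(6EI) = 5323/EI
Tip deflection under a unit load at B: L³/(3EI) = 91.54/EI.
With EI = 57000 kN·m²: δ_0 = 0.093384 m and δ_{BB} = 0.001606 m/kN.
Compatibility — the beam at B must follow the support down by 0.015 m: δ_0 − R_B·δ_{BB} = 0.015, so R_B = (0.093384 − 0.015)/0.001606 = 48.81 kN.

R_B = 48.81 kN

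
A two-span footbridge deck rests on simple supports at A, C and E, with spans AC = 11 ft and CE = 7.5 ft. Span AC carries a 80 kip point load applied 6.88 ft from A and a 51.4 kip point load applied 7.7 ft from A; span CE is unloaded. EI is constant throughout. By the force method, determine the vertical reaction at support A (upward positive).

R_A = 30.87 kip

Insert a hinge at C; M_C is the redundant, and each span becomes simply supported.
Rotations at C on the released spans (each span's end-slope, ×1/EI):
  span AC: point load 80 at a = 6.88: Pab(L + a)/(6LEI) = 614.3/EI
  span AC: point load 51.4 at a = 7.7: Pab(L + a)/(6LEI) = 370.1/EI
  relative rotation θ_0 = (984.4 + 0)/EI = 984.4/EI
A unit hogging moment at C produces rotation L₁/(3EI) + L₂/(3EI) = 6.167/EI.
Compatibility: M_C·(L₁+L₂)/(3EI) = θ_0, giving M_C = 159.6 kip·ft (hogging).
Span AC, ΣM about A with M_C applied at C: R_C^{AC}·11 = 946.2 + 159.6, so R_C^{AC} = 100.5 kip and R_A = 131.4 − 100.5 = 30.87 kip.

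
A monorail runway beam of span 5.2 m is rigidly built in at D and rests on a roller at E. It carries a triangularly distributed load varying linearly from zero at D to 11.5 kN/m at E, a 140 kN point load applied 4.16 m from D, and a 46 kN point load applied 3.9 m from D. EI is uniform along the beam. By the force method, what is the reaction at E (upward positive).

Choose R_E as the redundant. The primary structure is the cantilever fixed at D.
Downward deflection at the released point E due to the loads:
  triangular load, peak 11.5 at the free end: 11w₀L⁴/(120EI) = 770.8/EI
  point load 140 at a = 4.16: Pa²(3L − a)/(6EI) = 4619/EI
  point load 46 at a = 3.9: Pa²(3L − a)/(6EI) = 1364/EI
  δ_0 = 6755/EI
Flexibility coefficient — unit upward force at E: δ_{EE} = L³/(3EI) = 46.87/EI.
The prop prevents deflection at E: R_E = δ_0/δ_{EE} = 6755/46.87 = 144.1 kN.

R_E = 144.1 kN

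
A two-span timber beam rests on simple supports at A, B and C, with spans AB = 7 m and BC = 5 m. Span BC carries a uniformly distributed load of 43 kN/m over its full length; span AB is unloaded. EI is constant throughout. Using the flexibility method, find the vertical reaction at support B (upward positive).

R_B = 126.7 kN

Release continuity at B by inserting a hinge; the redundant is the internal moment M_B. The primary structure is two simply-supported spans AB and BC.
End slopes at the hinge B, treating each span as simply supported:
  span BC: UDL 43: wL³/(24EI) = 224/EI
  relative rotation θ_0 = (0 + 224)/EI = 224/EI
A unit hogging moment at B produces rotation L₁/(3EI) + L₂/(3EI) = 4/EI.
Slope continuity at B: θ_0 = M_B·4/EI, so M_B = 224/4 = 55.99 kN·m (hogging).
Span AB, ΣM about A with M_B applied at B: R_B^{AB}·7 = 0 + 55.99, so R_B^{AB} = 7.999 kN and R_A = 0 − 7.999 = -7.999 kN.
Span BC, ΣM about C: R_B^{BC}·5 = 537.5 + 55.99, so R_B^{BC} = 118.7 kN and R_C = 215 − 118.7 = 96.3 kN.
R_B = 7.999 + 118.7 = 126.7 kN.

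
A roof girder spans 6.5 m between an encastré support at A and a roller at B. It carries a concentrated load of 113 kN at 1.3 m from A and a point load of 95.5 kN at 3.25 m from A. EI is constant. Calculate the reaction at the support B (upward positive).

Remove the prop at B; the released (primary) structure is a cantilever built in at A.
Deflection at B on the released cantilever, summing each load's contribution:
  point load 113 at a = 1.3: Pa²(3L − a)/(6EI) = 579.3/EI
  point load 95.5 at a = 3.25: Pa²(3L − a)/(6EI) = 2732/EI
  δ_0 = 3311/EI
Flexibility coefficient — unit upward force at B: δ_{BB} = L³/(3EI) = 91.54/EI.
The prop prevents deflection at B: R_B = δ_0/δ_{BB} = 3311/91.54 = 36.17 kN.

R_B = 36.17 kN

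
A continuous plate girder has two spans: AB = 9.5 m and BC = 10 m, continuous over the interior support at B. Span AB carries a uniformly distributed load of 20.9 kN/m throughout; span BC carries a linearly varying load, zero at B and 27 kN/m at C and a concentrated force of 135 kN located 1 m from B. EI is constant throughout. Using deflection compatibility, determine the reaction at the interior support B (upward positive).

Release continuity at B by inserting a hinge; the redundant is the internal moment M_B. The primary structure is two simply-supported spans AB and BC.
Discontinuity in slope at B on the released structure — sum the simple-span end rotations:
  span AB: UDL 20.9: wL³/(24EI) = 746.6/EI
  span BC: triangular load, peak 27: 7w₀L³/(360EI) = 525/EI
  span BC: point load 135 at a = 1: Pab(L + b)/(6LEI) = 384.8/EI
  relative rotation θ_0 = (746.6 + 909.8)/EI = 1656/EI
A unit hogging moment at B produces rotation L₁/(3EI) + L₂/(3EI) = 6.5/EI.
Slope continuity at B: θ_0 = M_B·6.5/EI, so M_B = 1656/6.5 = 254.8 kN·m (hogging).
Span AB, ΣM about A with M_B applied at B: R_B^{AB}·9.5 = 943.1 + 254.8, so R_B^{AB} = 126.1 kN and R_A = 198.6 − 126.1 = 72.45 kN.
Span BC, ΣM about C: R_B^{BC}·10 = 1665 + 254.8, so R_B^{BC} = 192 kN and R_C = 270 − 192 = 78.02 kN.
R_B = 126.1 + 192 = 318.1 kN.

R_B = 318.1 kN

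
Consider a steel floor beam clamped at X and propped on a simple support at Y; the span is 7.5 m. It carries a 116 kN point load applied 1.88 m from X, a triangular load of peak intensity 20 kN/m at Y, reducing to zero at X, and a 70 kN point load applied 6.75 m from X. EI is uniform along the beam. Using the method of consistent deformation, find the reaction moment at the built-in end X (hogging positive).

Take the reaction at Y as the redundant and release it; the primary structure is a cantilever fixed at X.
Primary-structure tip deflection at Y by superposition:
  point load 116 at a = 1.88: Pa²(3L − a)/(6EI) = 1409/EI
  triangular load, peak 20 at the free end: 11w₀L⁴/(120EI) = 5801/EI
  point load 70 at a = 6.75: Pa²(3L − a)/(6EI) = 8372/EI
  δ_0 = 15582/EI
Tip deflection under a unit load at Y: L³/(3EI) = 140.6/EI.
Compatibility at Y: δ_0 − R_Y·δ_{YY} = 0, so R_Y = 15582/140.6 = 110.8 kN.
Moment equilibrium about X: M_X = Σ(load moments about X) − R_Y·L = 1066 − 110.8×7.5 = 234.5 kN·m.

M_X = 234.5 kN·m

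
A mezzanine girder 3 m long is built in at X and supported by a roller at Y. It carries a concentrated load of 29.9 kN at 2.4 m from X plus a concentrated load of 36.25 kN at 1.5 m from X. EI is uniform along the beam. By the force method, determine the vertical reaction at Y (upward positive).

Choose R_Y as the redundant. The primary structure is the cantilever fixed at X.
Free-end deflection of the primary structure under the applied loading (downward +):
  point load 29.9 at a = 2.4: Pa²(3L − a)/(6EI) = 189.4/EI
  point load 36.25 at a = 1.5: Pa²(3L − a)/(6EI) = 102/EI
  δ_0 = 291.4/EI
Flexibility coefficient — unit upward force at Y: δ_{YY} = L³/(3EI) = 9/EI.
Compatibility at Y: δ_0 − R_Y·δ_{YY} = 0, so R_Y = 291.4/9 = 32.38 kN.

R_Y = 32.38 kN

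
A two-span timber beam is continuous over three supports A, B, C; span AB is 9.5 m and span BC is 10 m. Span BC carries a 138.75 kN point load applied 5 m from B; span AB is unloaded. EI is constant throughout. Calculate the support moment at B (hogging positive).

M_B = 133.4 kN·m

Take M_B as the redundant. Released structure: two simple spans AB and BC with a hinge at B.
End slopes at the hinge B, treating each span as simply supported:
  span BC: point load 138.75 at a = 5: Pab(L + b)/(6LEI) = 867.2/EI
  relative rotation θ_0 = (0 + 867.2)/EI = 867.2/EI
A unit hogging moment at B produces rotation L₁/(3EI) + L₂/(3EI) = 6.5/EI.
Compatibility: M_B·(L₁+L₂)/(3EI) = θ_0, giving M_B = 133.4 kN·m (hogging).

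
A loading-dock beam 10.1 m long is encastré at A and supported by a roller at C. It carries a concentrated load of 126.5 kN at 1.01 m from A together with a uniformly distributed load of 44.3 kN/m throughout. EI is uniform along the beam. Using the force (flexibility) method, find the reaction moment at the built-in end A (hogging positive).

Take the reaction at C as the redundant and release it; the primary structure is a cantilever fixed at A.
Primary-structure tip deflection at C by superposition:
  point load 126.5 at a = 1.01: Pa²(3L − a)/(6EI) = 629.9/EI
  UDL 44.3: wL⁴/(8EI) = 57623/EI
  δ_0 = 58253/EI
Flexibility coefficient — unit upward force at C: δ_{CC} = L³/(3EI) = 343.4/EI.
The prop prevents deflection at C: R_C = δ_0/δ_{CC} = 58253/343.4 = 169.6 kN.
Moment equilibrium about A: M_A = Σ(load moments about A) − R_C·L = 2387 − 169.6×10.1 = 674.1 kN·m.

M_A = 674.1 kN·m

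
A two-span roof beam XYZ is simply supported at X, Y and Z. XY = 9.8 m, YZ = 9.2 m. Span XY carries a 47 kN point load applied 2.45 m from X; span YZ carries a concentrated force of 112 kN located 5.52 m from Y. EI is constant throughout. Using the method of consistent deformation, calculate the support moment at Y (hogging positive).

M_Y = 111.7 kN·m

Take M_Y as the redundant. Released structure: two simple spans XY and YZ with a hinge at Y.
Rotations at Y on the released spans (each span's end-slope, ×1/EI):
  span XY: point load 47 at a = 2.45: Pab(L + a)/(6LEI) = 176.3/EI
  span YZ: point load 112 at a = 5.52: Pab(L + b)/(6LEI) = 530.9/EI
  relative rotation θ_0 = (176.3 + 530.9)/EI = 707.2/EI
A unit hogging moment at Y produces rotation L₁/(3EI) + L₂/(3EI) = 6.333/EI.
Slope continuity at Y: θ_0 = M_Y·6.333/EI, so M_Y = 707.2/6.333 = 111.7 kN·m (hogging).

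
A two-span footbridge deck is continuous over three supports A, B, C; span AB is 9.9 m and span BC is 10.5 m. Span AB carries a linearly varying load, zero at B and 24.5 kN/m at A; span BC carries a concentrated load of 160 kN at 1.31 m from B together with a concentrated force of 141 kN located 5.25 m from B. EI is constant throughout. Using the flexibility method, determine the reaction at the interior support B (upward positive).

R_B = 309.7 kN

Insert a hinge at B; M_B is the redundant, and each span becomes simply supported.
End slopes at the hinge B, treating each span as simply supported:
  span AB: triangular load, peak 24.5: 7w₀L³/(360EI) = 462.2/EI
  span BC: point load 160 at a = 1.31: Pab(L + b)/(6LEI) = 602/EI
  span BC: point load 141 at a = 5.25: Pab(L + b)/(6LEI) = 971.6/EI
  relative rotation θ_0 = (462.2 + 1574)/EI = 2036/EI
A unit hogging moment at B produces rotation L₁/(3EI) + L₂/(3EI) = 6.8/EI.
Slope continuity at B: θ_0 = M_B·6.8/EI, so M_B = 2036/6.8 = 299.4 kN·m (hogging).
Span AB, ΣM about A with M_B applied at B: R_B^{AB}·9.9 = 400.2 + 299.4, so R_B^{AB} = 70.67 kN and R_A = 121.3 − 70.67 = 50.61 kN.
Span BC, ΣM about C: R_B^{BC}·10.5 = 2211 + 299.4, so R_B^{BC} = 239.1 kN and R_C = 301 − 239.1 = 61.95 kN.
R_B = 70.67 + 239.1 = 309.7 kN.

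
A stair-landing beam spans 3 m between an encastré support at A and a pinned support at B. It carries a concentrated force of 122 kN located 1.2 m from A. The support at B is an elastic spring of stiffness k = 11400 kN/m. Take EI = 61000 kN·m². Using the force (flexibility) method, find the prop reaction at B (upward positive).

R_B = 15.91 kN

Release the roller at B. Primary structure: cantilever fixed at A.
Downward deflection at the released point B due to the loads:
  point load 122 at a = 1.2: Pa²(3L − a)/(6EI) = 228.4/EI
Flexibility coefficient — unit upward force at B: δ_{BB} = L³/(3EI) = 9/EI.
With EI = 61000 kN·m²: δ_0 = 0.003744 m and δ_{BB} = 0.000148 m/kN.
Compatibility — the spring shortens by R_B/k under the reaction it provides: δ_0 − R_B·δ_{BB} = R_B/k. With 1/k = 0.000088 m/kN, R_B = δ_0 / (δ_{BB} + 1/k) = 0.003744 / (0.000148 + 0.000088) = 15.91 kN.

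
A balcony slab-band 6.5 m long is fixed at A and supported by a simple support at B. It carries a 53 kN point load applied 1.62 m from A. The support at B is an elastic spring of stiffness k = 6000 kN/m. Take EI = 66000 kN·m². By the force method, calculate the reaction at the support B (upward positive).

Remove the prop at B; the released (primary) structure is a cantilever built in at A.
Primary-structure tip deflection at B by superposition:
  point load 53 at a = 1.62: Pa²(3L − a)/(6EI) = 414.5/EI
Flexibility coefficient — unit upward force at B: δ_{BB} = L³/(3EI) = 91.54/EI.
With EI = 66000 kN·m²: δ_0 = 0.00628 m and δ_{BB} = 0.001387 m/kN.
Compatibility — the spring shortens by R_B/k under the reaction it provides: δ_0 − R_B·δ_{BB} = R_B/k. With 1/k = 0.000167 m/kN, R_B = δ_0 / (δ_{BB} + 1/k) = 0.00628 / (0.001387 + 0.000167) = 4.042 kN.

R_B = 4.042 kN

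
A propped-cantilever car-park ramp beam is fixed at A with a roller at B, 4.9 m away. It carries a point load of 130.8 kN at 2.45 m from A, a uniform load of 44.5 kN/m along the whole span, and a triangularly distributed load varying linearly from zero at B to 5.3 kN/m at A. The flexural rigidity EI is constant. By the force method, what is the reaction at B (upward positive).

Remove the prop at B; the released (primary) structure is a cantilever built in at A.
Free-end deflection of the primary structure under the applied loading (downward +):
  point load 130.8 at a = 2.45: Pa²(3L − a)/(6EI) = 1603/EI
  UDL 44.5: wL⁴/(8EI) = 3207/EI
  triangular load, peak 5.3 at the fixed end: w₀L⁴/(30EI) = 101.8/EI
  δ_0 = 4911/EI
Flexibility coefficient — unit upward force at B: δ_{BB} = L³/(3EI) = 39.22/EI.
Compatibility at B: δ_0 − R_B·δ_{BB} = 0, so R_B = 4911/39.22 = 125.2 kN.

R_B = 125.2 kN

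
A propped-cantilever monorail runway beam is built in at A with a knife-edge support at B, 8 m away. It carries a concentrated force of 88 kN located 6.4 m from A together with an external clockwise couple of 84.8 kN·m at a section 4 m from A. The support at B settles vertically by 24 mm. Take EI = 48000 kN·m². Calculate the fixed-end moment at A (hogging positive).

M_A = 111 kN·m

Release the roller at B. Primary structure: cantilever fixed at A.
Downward deflection at the released point B due to the loads:
  point load 88 at a = 6.4: Pa²(3L − a)/(6EI) = 10573/EI
  clockwise couple 84.8 at a = 4: M₀a(2L − a)/(2EI) = 2035/EI
  δ_0 = 12608/EI
Flexibility coefficient — unit upward force at B: δ_{BB} = L³/(3EI) = 170.7/EI.
With EI = 48000 kN·m²: δ_0 = 0.26267 m and δ_{BB} = 0.003556 m/kN.
Compatibility — the beam at B must follow the support down by 0.024 m: δ_0 − R_B·δ_{BB} = 0.024, so R_B = (0.26267 − 0.024)/0.003556 = 67.13 kN.
Moment equilibrium about A: M_A = Σ(load moments about A) − R_B·L = 648 − 67.13×8 = 111 kN·m.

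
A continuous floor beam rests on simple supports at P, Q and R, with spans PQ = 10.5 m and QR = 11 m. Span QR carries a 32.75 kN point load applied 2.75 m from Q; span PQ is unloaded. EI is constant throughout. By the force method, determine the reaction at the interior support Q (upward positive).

R_Q = 30.19 kN

Insert a hinge at Q; M_Q is the redundant, and each span becomes simply supported.
Discontinuity in slope at Q on the released structure — sum the simple-span end rotations:
  span QR: point load 32.75 at a = 2.75: Pab(L + b)/(6LEI) = 216.7/EI
  relative rotation θ_0 = (0 + 216.7)/EI = 216.7/EI
A unit hogging moment at Q produces rotation L₁/(3EI) + L₂/(3EI) = 7.167/EI.
Slope continuity at Q: θ_0 = M_Q·7.167/EI, so M_Q = 216.7/7.167 = 30.24 kN·m (hogging).
Span PQ, ΣM about P with M_Q applied at Q: R_Q^{PQ}·10.5 = 0 + 30.24, so R_Q^{PQ} = 2.88 kN and R_P = 0 − 2.88 = -2.88 kN.
Span QR, ΣM about R: R_Q^{QR}·11 = 270.2 + 30.24, so R_Q^{QR} = 27.31 kN and R_R = 32.75 − 27.31 = 5.438 kN.
R_Q = 2.88 + 27.31 = 30.19 kN.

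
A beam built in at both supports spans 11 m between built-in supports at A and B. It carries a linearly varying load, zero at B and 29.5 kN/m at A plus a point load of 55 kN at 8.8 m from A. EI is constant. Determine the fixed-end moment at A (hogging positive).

Take the two fixed-end moments M_A, M_B as redundants; the released structure is the simple span AB.
End rotations of the released simple span under the applied load (×1/EI):
  at A: triangular load, peak 29.5: w₀L³/(45EI) = 872.5/EI
  at B: triangular load, peak 29.5: 7w₀L³/(360EI) = 763.5/EI
  at A: point load 55 at a = 8.8: Pab(L + b)/(6LEI) = 213/EI
  at B: point load 55 at a = 8.8: Pab(L + a)/(6LEI) = 319.4/EI
  θ_A0 = 1086/EI,  θ_B0 = 1083/EI
Flexibility coefficients: a unit moment at one end gives L/(3EI) there and L/(6EI) at the far end, so f₁₁ = f₂₂ = 3.667/EI and f₁₂ = f₂₁ = 1.833/EI.
Compatibility — zero rotation at each built-in end:
  3.667 M_A + 1.833 M_B = 1086
  1.833 M_A + 3.667 M_B = 1083
Solving the pair gives M_A = 197.8 kN·m and M_B = 196.4 kN·m (hogging).

M_A = 197.8 kN·m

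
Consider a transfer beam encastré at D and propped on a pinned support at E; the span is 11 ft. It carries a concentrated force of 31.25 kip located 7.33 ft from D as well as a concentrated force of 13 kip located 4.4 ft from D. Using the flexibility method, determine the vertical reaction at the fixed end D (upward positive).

Take the reaction at E as the redundant and release it; the primary structure is a cantilever fixed at D.
Primary-structure tip deflection at E by superposition:
  point load 31.25 at a = 7.33: Pa²(3L − a)/(6EI) = 7183/EI
  point load 13 at a = 4.4: Pa²(3L − a)/(6EI) = 1200/EI
  δ_0 = 8383/EI
Tip deflection under a unit load at E: L³/(3EI) = 443.7/EI.
The prop prevents deflection at E: R_E = δ_0/δ_{EE} = 8383/443.7 = 18.9 kip.
Vertical equilibrium: R_D = ΣP − R_E = 44.25 − 18.9 = 25.35 kip.

R_D = 25.35 kip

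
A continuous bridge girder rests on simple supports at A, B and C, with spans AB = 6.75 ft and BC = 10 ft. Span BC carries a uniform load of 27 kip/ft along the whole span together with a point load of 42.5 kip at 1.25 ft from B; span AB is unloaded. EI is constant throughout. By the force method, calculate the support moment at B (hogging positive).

M_B = 227.5 kip·ft

Insert a hinge at B; M_B is the redundant, and each span becomes simply supported.
Discontinuity in slope at B on the released structure — sum the simple-span end rotations:
  span BC: UDL 27: wL³/(24EI) = 1125/EI
  span BC: point load 42.5 at a = 1.25: Pab(L + b)/(6LEI) = 145.3/EI
  relative rotation θ_0 = (0 + 1270)/EI = 1270/EI
A unit hogging moment at B produces rotation L₁/(3EI) + L₂/(3EI) = 5.583/EI.
Slope continuity at B: θ_0 = M_B·5.583/EI, so M_B = 1270/5.583 = 227.5 kip·ft (hogging).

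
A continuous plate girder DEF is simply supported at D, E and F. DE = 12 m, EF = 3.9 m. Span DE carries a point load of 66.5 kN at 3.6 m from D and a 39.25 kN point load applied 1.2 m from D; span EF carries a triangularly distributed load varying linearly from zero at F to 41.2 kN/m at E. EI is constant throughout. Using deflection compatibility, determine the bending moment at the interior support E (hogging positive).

Release continuity at E by inserting a hinge; the redundant is the internal moment M_E. The primary structure is two simply-supported spans DE and EF.
Discontinuity in slope at E on the released structure — sum the simple-span end rotations:
  span DE: point load 66.5 at a = 3.6: Pab(L + a)/(6LEI) = 435.7/EI
  span DE: point load 39.25 at a = 1.2: Pab(L + a)/(6LEI) = 93.26/EI
  span EF: triangular load, peak 41.2: w₀L³/(45EI) = 54.31/EI
  relative rotation θ_0 = (529 + 54.31)/EI = 583.3/EI
A unit hogging moment at E produces rotation L₁/(3EI) + L₂/(3EI) = 5.3/EI.
Compatibility: M_E·(L₁+L₂)/(3EI) = θ_0, giving M_E = 110.1 kN·m (hogging).

M_E = 110.1 kN·m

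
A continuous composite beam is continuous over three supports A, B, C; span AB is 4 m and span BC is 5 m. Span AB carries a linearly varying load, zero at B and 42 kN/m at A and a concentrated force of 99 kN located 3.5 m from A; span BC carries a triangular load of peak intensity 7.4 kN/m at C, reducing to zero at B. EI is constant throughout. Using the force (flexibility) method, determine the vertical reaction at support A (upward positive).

Insert a hinge at B; M_B is the redundant, and each span becomes simply supported.
Rotations at B on the released spans (each span's end-slope, ×1/EI):
  span AB: triangular load, peak 42: 7w₀L³/(360EI) = 52.27/EI
  span AB: point load 99 at a = 3.5: Pab(L + a)/(6LEI) = 54.14/EI
  span BC: triangular load, peak 7.4: 7w₀L³/(360EI) = 17.99/EI
  relative rotation θ_0 = (106.4 + 17.99)/EI = 124.4/EI
A unit hogging moment at B produces rotation L₁/(3EI) + L₂/(3EI) = 3/EI.
Compatibility: M_B·(L₁+L₂)/(3EI) = θ_0, giving M_B = 41.46 kN·m (hogging).
Span AB, ΣM about A with M_B applied at B: R_B^{AB}·4 = 458.5 + 41.46, so R_B^{AB} = 125 kN and R_A = 183 − 125 = 58.01 kN.

R_A = 58.01 kN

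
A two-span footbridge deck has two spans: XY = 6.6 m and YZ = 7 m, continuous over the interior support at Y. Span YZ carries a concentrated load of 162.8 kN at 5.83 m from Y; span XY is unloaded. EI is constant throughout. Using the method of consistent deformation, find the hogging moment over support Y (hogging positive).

M_Y = 47.65 kN·m

Insert a hinge at Y; M_Y is the redundant, and each span becomes simply supported.
Rotations at Y on the released spans (each span's end-slope, ×1/EI):
  span YZ: point load 162.8 at a = 5.83: Pab(L + b)/(6LEI) = 216/EI
  relative rotation θ_0 = (0 + 216)/EI = 216/EI
A unit hogging moment at Y produces rotation L₁/(3EI) + L₂/(3EI) = 4.533/EI.
Slope continuity at Y: θ_0 = M_Y·4.533/EI, so M_Y = 216/4.533 = 47.65 kN·m (hogging).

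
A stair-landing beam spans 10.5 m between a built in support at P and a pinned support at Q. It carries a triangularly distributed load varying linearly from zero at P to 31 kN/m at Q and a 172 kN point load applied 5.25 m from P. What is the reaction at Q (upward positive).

Remove the prop at Q; the released (primary) structure is a cantilever built in at P.
Primary-structure tip deflection at Q by superposition:
  triangular load, peak 31 at the free end: 11w₀L⁴/(120EI) = 34541/EI
  point load 172 at a = 5.25: Pa²(3L − a)/(6EI) = 20741/EI
  δ_0 = 55281/EI
Flexibility coefficient — unit upward force at Q: δ_{QQ} = L³/(3EI) = 385.9/EI.
Compatibility at Q: δ_0 − R_Q·δ_{QQ} = 0, so R_Q = 55281/385.9 = 143.3 kN.

R_Q = 143.3 kN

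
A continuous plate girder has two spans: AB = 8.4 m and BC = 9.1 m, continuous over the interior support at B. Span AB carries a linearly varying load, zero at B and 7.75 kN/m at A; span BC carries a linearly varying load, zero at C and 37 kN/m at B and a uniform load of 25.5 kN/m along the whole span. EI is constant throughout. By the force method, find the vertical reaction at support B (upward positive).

R_B = 298.4 kN

Take M_B as the redundant. Released structure: two simple spans AB and BC with a hinge at B.
Rotations at B on the released spans (each span's end-slope, ×1/EI):
  span AB: triangular load, peak 7.75: 7w₀L³/(360EI) = 89.32/EI
  span BC: triangular load, peak 37: w₀L³/(45EI) = 619.6/EI
  span BC: UDL 25.5: wL³/(24EI) = 800.7/EI
  relative rotation θ_0 = (89.32 + 1420)/EI = 1510/EI
A unit hogging moment at B produces rotation L₁/(3EI) + L₂/(3EI) = 5.833/EI.
Compatibility: M_B·(L₁+L₂)/(3EI) = θ_0, giving M_B = 258.8 kN·m (hogging).
Span AB, ΣM about A with M_B applied at B: R_B^{AB}·8.4 = 91.14 + 258.8, so R_B^{AB} = 41.66 kN and R_A = 32.55 − 41.66 = -9.108 kN.
Span BC, ΣM about C: R_B^{BC}·9.1 = 2077 + 258.8, so R_B^{BC} = 256.7 kN and R_C = 400.4 − 256.7 = 143.7 kN.
R_B = 41.66 + 256.7 = 298.4 kN.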